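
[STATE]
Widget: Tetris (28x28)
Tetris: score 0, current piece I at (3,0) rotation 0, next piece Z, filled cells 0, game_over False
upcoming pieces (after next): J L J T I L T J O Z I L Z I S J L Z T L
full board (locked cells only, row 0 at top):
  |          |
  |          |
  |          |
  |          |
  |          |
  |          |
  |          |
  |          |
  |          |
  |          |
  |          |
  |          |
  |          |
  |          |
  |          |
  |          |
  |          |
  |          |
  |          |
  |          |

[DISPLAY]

   ████   │Next:            
          │▓▓               
          │ ▓▓              
          │                 
          │                 
          │                 
          │Score:           
          │0                
          │                 
          │                 
          │                 
          │                 
          │                 
          │                 
          │                 
          │                 
          │                 
          │                 
          │                 
          │                 
          │                 
          │                 
          │                 
          │                 
          │                 
          │                 
          │                 
          │                 


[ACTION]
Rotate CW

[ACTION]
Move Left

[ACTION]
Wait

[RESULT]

          │Next:            
  █       │▓▓               
  █       │ ▓▓              
  █       │                 
  █       │                 
          │                 
          │Score:           
          │0                
          │                 
          │                 
          │                 
          │                 
          │                 
          │                 
          │                 
          │                 
          │                 
          │                 
          │                 
          │                 
          │                 
          │                 
          │                 
          │                 
          │                 
          │                 
          │                 
          │                 


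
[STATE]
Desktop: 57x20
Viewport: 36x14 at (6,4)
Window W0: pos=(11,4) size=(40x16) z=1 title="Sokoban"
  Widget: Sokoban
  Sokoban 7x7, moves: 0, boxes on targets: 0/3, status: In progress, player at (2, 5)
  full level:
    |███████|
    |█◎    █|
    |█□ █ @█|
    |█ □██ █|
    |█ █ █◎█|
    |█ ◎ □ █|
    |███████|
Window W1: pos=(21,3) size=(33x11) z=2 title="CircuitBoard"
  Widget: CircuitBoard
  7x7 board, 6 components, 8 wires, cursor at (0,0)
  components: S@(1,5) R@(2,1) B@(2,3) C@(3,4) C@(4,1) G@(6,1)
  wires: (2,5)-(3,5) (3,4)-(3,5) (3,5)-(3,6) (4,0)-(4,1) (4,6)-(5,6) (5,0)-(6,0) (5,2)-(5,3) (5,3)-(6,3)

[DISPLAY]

     ┏━━━━━━━━━┃ CircuitBoard       
     ┃ Sokoban ┠────────────────────
     ┠─────────┃   0 1 2 3 4 5 6    
     ┃███████  ┃0  [.]              
     ┃█◎    █  ┃                    
     ┃█□ █ @█  ┃1                   
     ┃█ □██ █  ┃                    
     ┃█ █ █◎█  ┃2       R       B   
     ┃█ ◎ □ █  ┃                    
     ┃███████  ┗━━━━━━━━━━━━━━━━━━━━
     ┃Moves: 0  0/3                 
     ┃                              
     ┃                              
     ┃                              


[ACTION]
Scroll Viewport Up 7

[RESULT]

                                    
                                    
                                    
               ┏━━━━━━━━━━━━━━━━━━━━
     ┏━━━━━━━━━┃ CircuitBoard       
     ┃ Sokoban ┠────────────────────
     ┠─────────┃   0 1 2 3 4 5 6    
     ┃███████  ┃0  [.]              
     ┃█◎    █  ┃                    
     ┃█□ █ @█  ┃1                   
     ┃█ □██ █  ┃                    
     ┃█ █ █◎█  ┃2       R       B   
     ┃█ ◎ □ █  ┃                    
     ┃███████  ┗━━━━━━━━━━━━━━━━━━━━


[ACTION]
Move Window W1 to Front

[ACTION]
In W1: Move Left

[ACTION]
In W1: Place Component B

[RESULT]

                                    
                                    
                                    
               ┏━━━━━━━━━━━━━━━━━━━━
     ┏━━━━━━━━━┃ CircuitBoard       
     ┃ Sokoban ┠────────────────────
     ┠─────────┃   0 1 2 3 4 5 6    
     ┃███████  ┃0  [B]              
     ┃█◎    █  ┃                    
     ┃█□ █ @█  ┃1                   
     ┃█ □██ █  ┃                    
     ┃█ █ █◎█  ┃2       R       B   
     ┃█ ◎ □ █  ┃                    
     ┃███████  ┗━━━━━━━━━━━━━━━━━━━━


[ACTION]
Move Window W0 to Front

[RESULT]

                                    
                                    
                                    
               ┏━━━━━━━━━━━━━━━━━━━━
     ┏━━━━━━━━━━━━━━━━━━━━━━━━━━━━━━
     ┃ Sokoban                      
     ┠──────────────────────────────
     ┃███████                       
     ┃█◎    █                       
     ┃█□ █ @█                       
     ┃█ □██ █                       
     ┃█ █ █◎█                       
     ┃█ ◎ □ █                       
     ┃███████                       


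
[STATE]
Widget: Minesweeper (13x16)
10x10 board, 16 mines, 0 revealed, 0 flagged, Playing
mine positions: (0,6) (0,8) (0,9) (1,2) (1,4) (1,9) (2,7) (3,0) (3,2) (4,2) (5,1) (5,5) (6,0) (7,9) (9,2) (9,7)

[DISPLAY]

■■■■■■■■■■   
■■■■■■■■■■   
■■■■■■■■■■   
■■■■■■■■■■   
■■■■■■■■■■   
■■■■■■■■■■   
■■■■■■■■■■   
■■■■■■■■■■   
■■■■■■■■■■   
■■■■■■■■■■   
             
             
             
             
             
             


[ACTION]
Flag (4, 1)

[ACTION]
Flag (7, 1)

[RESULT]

■■■■■■■■■■   
■■■■■■■■■■   
■■■■■■■■■■   
■■■■■■■■■■   
■⚑■■■■■■■■   
■■■■■■■■■■   
■■■■■■■■■■   
■⚑■■■■■■■■   
■■■■■■■■■■   
■■■■■■■■■■   
             
             
             
             
             
             


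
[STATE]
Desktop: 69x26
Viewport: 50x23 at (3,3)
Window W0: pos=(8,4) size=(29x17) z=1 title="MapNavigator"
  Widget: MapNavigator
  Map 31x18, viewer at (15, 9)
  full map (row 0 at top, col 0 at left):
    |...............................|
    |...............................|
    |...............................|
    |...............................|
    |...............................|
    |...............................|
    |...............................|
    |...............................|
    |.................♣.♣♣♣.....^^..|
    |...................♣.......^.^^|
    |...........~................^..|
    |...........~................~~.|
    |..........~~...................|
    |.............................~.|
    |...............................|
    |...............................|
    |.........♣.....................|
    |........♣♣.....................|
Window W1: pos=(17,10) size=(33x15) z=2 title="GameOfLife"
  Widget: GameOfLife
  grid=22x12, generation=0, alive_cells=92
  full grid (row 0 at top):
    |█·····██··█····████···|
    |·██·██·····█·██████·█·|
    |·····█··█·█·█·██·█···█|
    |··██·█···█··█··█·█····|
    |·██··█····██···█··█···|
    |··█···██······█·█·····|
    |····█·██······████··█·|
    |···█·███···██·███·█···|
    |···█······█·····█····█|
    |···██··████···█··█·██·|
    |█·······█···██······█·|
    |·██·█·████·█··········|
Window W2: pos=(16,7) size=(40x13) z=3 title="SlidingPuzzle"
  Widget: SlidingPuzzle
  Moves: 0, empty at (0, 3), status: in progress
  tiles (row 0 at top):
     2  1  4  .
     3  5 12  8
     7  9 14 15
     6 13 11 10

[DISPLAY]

                                                  
     ┏━━━━━━━━━━━━━━━━━━━━━━━━━━━┓                
     ┃ MapNavigator              ┃                
     ┠───────────────────────────┨                
     ┃.......┏━━━━━━━━━━━━━━━━━━━━━━━━━━━━━━━━━━━━
     ┃.......┃ SlidingPuzzle                      
     ┃.......┠────────────────────────────────────
     ┃.......┃┌────┬────┬────┬────┐               
     ┃.......┃│  2 │  1 │  4 │    │               
     ┃.......┃├────┼────┼────┼────┤               
     ┃.......┃│  3 │  5 │ 12 │  8 │               
     ┃.......┃├────┼────┼────┼────┤               
     ┃.......┃│  7 │  9 │ 14 │ 15 │               
     ┃.......┃├────┼────┼────┼────┤               
     ┃.......┃│  6 │ 13 │ 11 │ 10 │               
     ┃.......┃└────┴────┴────┴────┘               
     ┃.......┗━━━━━━━━━━━━━━━━━━━━━━━━━━━━━━━━━━━━
     ┗━━━━━━━━┃···█·███···██·███·█···         ┃   
              ┃···█······█·····█····█         ┃   
              ┃···██··████···█··█·██·         ┃   
              ┃█·······█···██······█·         ┃   
              ┗━━━━━━━━━━━━━━━━━━━━━━━━━━━━━━━┛   
                                                  


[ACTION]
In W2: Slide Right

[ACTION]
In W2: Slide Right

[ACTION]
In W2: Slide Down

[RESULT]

                                                  
     ┏━━━━━━━━━━━━━━━━━━━━━━━━━━━┓                
     ┃ MapNavigator              ┃                
     ┠───────────────────────────┨                
     ┃.......┏━━━━━━━━━━━━━━━━━━━━━━━━━━━━━━━━━━━━
     ┃.......┃ SlidingPuzzle                      
     ┃.......┠────────────────────────────────────
     ┃.......┃┌────┬────┬────┬────┐               
     ┃.......┃│  2 │    │  1 │  4 │               
     ┃.......┃├────┼────┼────┼────┤               
     ┃.......┃│  3 │  5 │ 12 │  8 │               
     ┃.......┃├────┼────┼────┼────┤               
     ┃.......┃│  7 │  9 │ 14 │ 15 │               
     ┃.......┃├────┼────┼────┼────┤               
     ┃.......┃│  6 │ 13 │ 11 │ 10 │               
     ┃.......┃└────┴────┴────┴────┘               
     ┃.......┗━━━━━━━━━━━━━━━━━━━━━━━━━━━━━━━━━━━━
     ┗━━━━━━━━┃···█·███···██·███·█···         ┃   
              ┃···█······█·····█····█         ┃   
              ┃···██··████···█··█·██·         ┃   
              ┃█·······█···██······█·         ┃   
              ┗━━━━━━━━━━━━━━━━━━━━━━━━━━━━━━━┛   
                                                  


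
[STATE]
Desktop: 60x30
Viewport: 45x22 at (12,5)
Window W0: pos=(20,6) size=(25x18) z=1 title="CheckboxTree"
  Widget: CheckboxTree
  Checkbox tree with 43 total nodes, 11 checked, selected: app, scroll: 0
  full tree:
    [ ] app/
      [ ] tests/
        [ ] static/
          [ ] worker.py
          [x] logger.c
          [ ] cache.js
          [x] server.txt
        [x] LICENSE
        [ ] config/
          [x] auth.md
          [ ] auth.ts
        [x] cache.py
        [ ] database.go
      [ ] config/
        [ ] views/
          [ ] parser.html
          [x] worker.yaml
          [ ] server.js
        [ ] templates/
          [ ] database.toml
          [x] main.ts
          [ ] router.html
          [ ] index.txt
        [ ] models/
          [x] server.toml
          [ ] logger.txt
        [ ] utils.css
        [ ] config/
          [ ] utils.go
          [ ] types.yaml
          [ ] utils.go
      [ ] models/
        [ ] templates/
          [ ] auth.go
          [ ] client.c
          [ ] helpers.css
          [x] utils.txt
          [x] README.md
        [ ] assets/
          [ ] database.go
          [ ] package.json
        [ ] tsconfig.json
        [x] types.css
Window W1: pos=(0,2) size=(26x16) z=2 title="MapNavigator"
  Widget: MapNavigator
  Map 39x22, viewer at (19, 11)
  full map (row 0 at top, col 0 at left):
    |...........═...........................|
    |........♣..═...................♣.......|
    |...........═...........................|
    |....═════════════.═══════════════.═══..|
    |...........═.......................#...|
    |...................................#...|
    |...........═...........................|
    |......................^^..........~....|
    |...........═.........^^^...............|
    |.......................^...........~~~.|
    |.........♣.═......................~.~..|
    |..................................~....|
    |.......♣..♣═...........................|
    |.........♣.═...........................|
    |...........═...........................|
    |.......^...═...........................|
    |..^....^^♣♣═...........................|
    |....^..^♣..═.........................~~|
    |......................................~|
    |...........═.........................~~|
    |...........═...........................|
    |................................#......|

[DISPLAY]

.............┃                               
.............┃━━━━━━━━━━━━━━━━━━┓            
....^^.......┃kboxTree          ┃            
...^^^.......┃──────────────────┨            
.....^.......┃app/              ┃            
.............┃] tests/          ┃            
.@...........┃[-] static/       ┃            
.............┃  [ ] worker.py   ┃            
.............┃  [x] logger.c    ┃            
.............┃  [ ] cache.js    ┃            
.............┃  [x] server.txt  ┃            
.............┃[x] LICENSE       ┃            
━━━━━━━━━━━━━┛[-] config/       ┃            
        ┃       [x] auth.md     ┃            
        ┃       [ ] auth.ts     ┃            
        ┃     [x] cache.py      ┃            
        ┃     [ ] database.go   ┃            
        ┃   [-] config/         ┃            
        ┗━━━━━━━━━━━━━━━━━━━━━━━┛            
                                             
                                             
                                             


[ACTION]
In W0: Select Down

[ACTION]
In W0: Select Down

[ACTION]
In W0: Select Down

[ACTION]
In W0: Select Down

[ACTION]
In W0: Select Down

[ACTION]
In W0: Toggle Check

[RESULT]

.............┃                               
.............┃━━━━━━━━━━━━━━━━━━┓            
....^^.......┃kboxTree          ┃            
...^^^.......┃──────────────────┨            
.....^.......┃app/              ┃            
.............┃] tests/          ┃            
.@...........┃[-] static/       ┃            
.............┃  [ ] worker.py   ┃            
.............┃  [x] logger.c    ┃            
.............┃  [x] cache.js    ┃            
.............┃  [x] server.txt  ┃            
.............┃[x] LICENSE       ┃            
━━━━━━━━━━━━━┛[-] config/       ┃            
        ┃       [x] auth.md     ┃            
        ┃       [ ] auth.ts     ┃            
        ┃     [x] cache.py      ┃            
        ┃     [ ] database.go   ┃            
        ┃   [-] config/         ┃            
        ┗━━━━━━━━━━━━━━━━━━━━━━━┛            
                                             
                                             
                                             


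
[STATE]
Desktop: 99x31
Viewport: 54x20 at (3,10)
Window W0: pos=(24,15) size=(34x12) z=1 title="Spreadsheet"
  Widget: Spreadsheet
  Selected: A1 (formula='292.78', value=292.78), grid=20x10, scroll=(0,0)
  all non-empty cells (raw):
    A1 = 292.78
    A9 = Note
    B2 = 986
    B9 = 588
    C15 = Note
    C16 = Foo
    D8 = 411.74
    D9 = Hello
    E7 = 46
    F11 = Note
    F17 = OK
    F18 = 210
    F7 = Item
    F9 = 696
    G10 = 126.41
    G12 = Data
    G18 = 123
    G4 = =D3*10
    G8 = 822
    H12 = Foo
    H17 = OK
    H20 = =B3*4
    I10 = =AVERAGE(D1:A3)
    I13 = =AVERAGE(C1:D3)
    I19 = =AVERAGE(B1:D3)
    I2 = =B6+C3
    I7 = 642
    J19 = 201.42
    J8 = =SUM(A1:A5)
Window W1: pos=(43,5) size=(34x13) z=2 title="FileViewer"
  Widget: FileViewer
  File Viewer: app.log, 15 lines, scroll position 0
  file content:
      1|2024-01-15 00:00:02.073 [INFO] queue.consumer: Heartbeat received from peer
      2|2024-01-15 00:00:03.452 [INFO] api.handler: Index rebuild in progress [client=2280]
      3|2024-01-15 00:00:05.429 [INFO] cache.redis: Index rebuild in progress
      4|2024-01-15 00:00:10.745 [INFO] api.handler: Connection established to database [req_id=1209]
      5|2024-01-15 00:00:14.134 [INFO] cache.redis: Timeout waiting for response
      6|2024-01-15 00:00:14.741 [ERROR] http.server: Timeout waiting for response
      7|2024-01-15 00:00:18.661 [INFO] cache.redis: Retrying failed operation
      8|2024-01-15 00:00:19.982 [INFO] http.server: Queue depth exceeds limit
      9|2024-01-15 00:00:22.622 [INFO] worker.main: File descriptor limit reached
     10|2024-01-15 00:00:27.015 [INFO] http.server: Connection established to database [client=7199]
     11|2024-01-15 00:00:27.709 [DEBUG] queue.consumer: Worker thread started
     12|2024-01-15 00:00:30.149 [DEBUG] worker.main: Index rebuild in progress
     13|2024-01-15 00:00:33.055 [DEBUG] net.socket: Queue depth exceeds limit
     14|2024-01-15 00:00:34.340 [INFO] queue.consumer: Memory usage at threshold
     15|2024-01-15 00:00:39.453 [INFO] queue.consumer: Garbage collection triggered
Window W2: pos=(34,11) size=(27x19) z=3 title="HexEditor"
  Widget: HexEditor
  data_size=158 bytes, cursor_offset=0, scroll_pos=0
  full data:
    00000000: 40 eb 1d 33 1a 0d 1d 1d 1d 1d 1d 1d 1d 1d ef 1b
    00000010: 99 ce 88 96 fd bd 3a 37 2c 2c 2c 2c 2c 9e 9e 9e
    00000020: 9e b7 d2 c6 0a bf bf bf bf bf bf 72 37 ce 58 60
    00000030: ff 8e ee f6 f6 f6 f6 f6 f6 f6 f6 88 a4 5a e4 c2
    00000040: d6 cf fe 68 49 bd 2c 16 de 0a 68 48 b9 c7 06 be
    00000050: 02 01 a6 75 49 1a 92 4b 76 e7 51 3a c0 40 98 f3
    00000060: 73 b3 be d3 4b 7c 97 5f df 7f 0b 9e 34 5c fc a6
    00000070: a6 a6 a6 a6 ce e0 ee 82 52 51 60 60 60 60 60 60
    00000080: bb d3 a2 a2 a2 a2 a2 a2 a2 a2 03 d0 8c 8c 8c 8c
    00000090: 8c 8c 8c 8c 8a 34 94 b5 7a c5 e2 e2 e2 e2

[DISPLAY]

                                        ┃2024-01-15 00
                               ┏━━━━━━━━━━━━━━━━━━━━━━
                               ┃ HexEditor            
                               ┠──────────────────────
                               ┃00000000  40 eb 1d 33 
                     ┏━━━━━━━━━┃00000010  99 ce 88 96 
                     ┃ Spreadsh┃00000020  9e b7 d2 c6 
                     ┠─────────┃00000030  ff 8e ee f6 
                     ┃A1: 292.7┃00000040  d6 cf fe 68 
                     ┃       A ┃00000050  02 01 a6 75 
                     ┃---------┃00000060  73 b3 be d3 
                     ┃  1 [292.┃00000070  a6 a6 a6 a6 
                     ┃  2      ┃00000080  bb d3 a2 a2 
                     ┃  3      ┃00000090  8c 8c 8c 8c 
                     ┃  4      ┃                      
                     ┃  5      ┃                      
                     ┗━━━━━━━━━┃                      
                               ┃                      
                               ┃                      
                               ┗━━━━━━━━━━━━━━━━━━━━━━


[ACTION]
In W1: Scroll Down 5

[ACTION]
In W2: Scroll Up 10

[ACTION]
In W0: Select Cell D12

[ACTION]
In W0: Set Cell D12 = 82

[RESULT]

                                        ┃2024-01-15 00
                               ┏━━━━━━━━━━━━━━━━━━━━━━
                               ┃ HexEditor            
                               ┠──────────────────────
                               ┃00000000  40 eb 1d 33 
                     ┏━━━━━━━━━┃00000010  99 ce 88 96 
                     ┃ Spreadsh┃00000020  9e b7 d2 c6 
                     ┠─────────┃00000030  ff 8e ee f6 
                     ┃D12: 82  ┃00000040  d6 cf fe 68 
                     ┃       A ┃00000050  02 01 a6 75 
                     ┃---------┃00000060  73 b3 be d3 
                     ┃  1   292┃00000070  a6 a6 a6 a6 
                     ┃  2      ┃00000080  bb d3 a2 a2 
                     ┃  3      ┃00000090  8c 8c 8c 8c 
                     ┃  4      ┃                      
                     ┃  5      ┃                      
                     ┗━━━━━━━━━┃                      
                               ┃                      
                               ┃                      
                               ┗━━━━━━━━━━━━━━━━━━━━━━


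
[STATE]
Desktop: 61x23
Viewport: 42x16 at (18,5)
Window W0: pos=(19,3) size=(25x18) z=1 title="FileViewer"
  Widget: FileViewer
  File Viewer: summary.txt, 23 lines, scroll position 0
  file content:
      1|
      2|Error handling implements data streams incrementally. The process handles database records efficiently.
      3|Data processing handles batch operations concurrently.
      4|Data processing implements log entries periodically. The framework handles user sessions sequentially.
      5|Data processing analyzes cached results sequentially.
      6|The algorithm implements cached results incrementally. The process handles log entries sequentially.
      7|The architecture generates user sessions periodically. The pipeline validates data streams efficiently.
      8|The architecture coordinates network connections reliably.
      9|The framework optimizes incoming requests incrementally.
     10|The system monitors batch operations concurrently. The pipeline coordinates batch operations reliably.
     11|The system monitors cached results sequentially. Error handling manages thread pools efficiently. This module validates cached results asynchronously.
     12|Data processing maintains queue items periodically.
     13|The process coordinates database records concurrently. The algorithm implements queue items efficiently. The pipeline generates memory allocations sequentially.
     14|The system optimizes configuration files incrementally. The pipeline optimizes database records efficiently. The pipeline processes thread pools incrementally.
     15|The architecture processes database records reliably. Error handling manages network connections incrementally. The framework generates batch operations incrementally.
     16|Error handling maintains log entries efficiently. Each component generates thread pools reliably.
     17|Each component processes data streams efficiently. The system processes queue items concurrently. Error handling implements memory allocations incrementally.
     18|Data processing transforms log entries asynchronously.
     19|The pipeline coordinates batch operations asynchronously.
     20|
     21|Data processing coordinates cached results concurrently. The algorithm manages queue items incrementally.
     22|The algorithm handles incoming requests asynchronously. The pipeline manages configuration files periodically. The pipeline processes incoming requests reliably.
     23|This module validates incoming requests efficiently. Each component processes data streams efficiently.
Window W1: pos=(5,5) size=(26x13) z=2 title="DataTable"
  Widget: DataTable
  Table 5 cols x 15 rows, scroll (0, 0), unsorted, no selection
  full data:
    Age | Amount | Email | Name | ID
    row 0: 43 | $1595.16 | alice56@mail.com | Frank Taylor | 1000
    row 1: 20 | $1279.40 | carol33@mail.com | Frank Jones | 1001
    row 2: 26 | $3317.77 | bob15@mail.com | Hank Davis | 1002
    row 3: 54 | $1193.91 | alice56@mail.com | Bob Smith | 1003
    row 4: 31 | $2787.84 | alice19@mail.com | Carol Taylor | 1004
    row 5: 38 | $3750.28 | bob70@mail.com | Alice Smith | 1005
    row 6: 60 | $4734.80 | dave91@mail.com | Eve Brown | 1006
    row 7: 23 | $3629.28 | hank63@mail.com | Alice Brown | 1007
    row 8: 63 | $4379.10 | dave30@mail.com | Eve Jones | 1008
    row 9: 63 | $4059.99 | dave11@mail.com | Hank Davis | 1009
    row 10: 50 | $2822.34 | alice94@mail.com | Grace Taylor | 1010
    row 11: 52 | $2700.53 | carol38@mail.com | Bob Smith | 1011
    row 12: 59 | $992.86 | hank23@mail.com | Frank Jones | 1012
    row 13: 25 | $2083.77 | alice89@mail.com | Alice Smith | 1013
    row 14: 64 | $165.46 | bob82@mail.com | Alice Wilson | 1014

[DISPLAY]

━━━━━━━━━━━━┓────────────┨                
            ┃           ▲┃                
────────────┨ing impleme█┃                
│Email      ┃sing handle░┃                
┼───────────┃sing implem░┃                
│alice56@mai┃sing analyz░┃                
│carol33@mai┃hm implemen░┃                
│bob15@mail.┃cture gener░┃                
│alice56@mai┃cture coord░┃                
│alice19@mai┃rk optimize░┃                
│bob70@mail.┃monitors ba░┃                
│dave91@mail┃monitors ca░┃                
━━━━━━━━━━━━┛sing mainta░┃                
 ┃The process coordinate░┃                
 ┃The system optimizes c▼┃                
 ┗━━━━━━━━━━━━━━━━━━━━━━━┛                


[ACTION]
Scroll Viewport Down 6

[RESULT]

────────────┨ing impleme█┃                
│Email      ┃sing handle░┃                
┼───────────┃sing implem░┃                
│alice56@mai┃sing analyz░┃                
│carol33@mai┃hm implemen░┃                
│bob15@mail.┃cture gener░┃                
│alice56@mai┃cture coord░┃                
│alice19@mai┃rk optimize░┃                
│bob70@mail.┃monitors ba░┃                
│dave91@mail┃monitors ca░┃                
━━━━━━━━━━━━┛sing mainta░┃                
 ┃The process coordinate░┃                
 ┃The system optimizes c▼┃                
 ┗━━━━━━━━━━━━━━━━━━━━━━━┛                
                                          
                                          


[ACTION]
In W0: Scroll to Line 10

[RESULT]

────────────┨monitors ca░┃                
│Email      ┃sing mainta░┃                
┼───────────┃ coordinate░┃                
│alice56@mai┃optimizes c░┃                
│carol33@mai┃cture proce░┃                
│bob15@mail.┃ing maintai░┃                
│alice56@mai┃ent process░┃                
│alice19@mai┃sing transf░┃                
│bob70@mail.┃e coordinat░┃                
│dave91@mail┃           ░┃                
━━━━━━━━━━━━┛sing coordi░┃                
 ┃The algorithm handles █┃                
 ┃This module validates ▼┃                
 ┗━━━━━━━━━━━━━━━━━━━━━━━┛                
                                          
                                          


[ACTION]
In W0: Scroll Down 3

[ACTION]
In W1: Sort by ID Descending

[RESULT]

────────────┨monitors ca░┃                
│Email      ┃sing mainta░┃                
┼───────────┃ coordinate░┃                
│bob82@mail.┃optimizes c░┃                
│alice89@mai┃cture proce░┃                
│hank23@mail┃ing maintai░┃                
│carol38@mai┃ent process░┃                
│alice94@mai┃sing transf░┃                
│dave11@mail┃e coordinat░┃                
│dave30@mail┃           ░┃                
━━━━━━━━━━━━┛sing coordi░┃                
 ┃The algorithm handles █┃                
 ┃This module validates ▼┃                
 ┗━━━━━━━━━━━━━━━━━━━━━━━┛                
                                          
                                          


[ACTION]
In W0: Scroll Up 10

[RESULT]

────────────┨ing impleme█┃                
│Email      ┃sing handle░┃                
┼───────────┃sing implem░┃                
│bob82@mail.┃sing analyz░┃                
│alice89@mai┃hm implemen░┃                
│hank23@mail┃cture gener░┃                
│carol38@mai┃cture coord░┃                
│alice94@mai┃rk optimize░┃                
│dave11@mail┃monitors ba░┃                
│dave30@mail┃monitors ca░┃                
━━━━━━━━━━━━┛sing mainta░┃                
 ┃The process coordinate░┃                
 ┃The system optimizes c▼┃                
 ┗━━━━━━━━━━━━━━━━━━━━━━━┛                
                                          
                                          


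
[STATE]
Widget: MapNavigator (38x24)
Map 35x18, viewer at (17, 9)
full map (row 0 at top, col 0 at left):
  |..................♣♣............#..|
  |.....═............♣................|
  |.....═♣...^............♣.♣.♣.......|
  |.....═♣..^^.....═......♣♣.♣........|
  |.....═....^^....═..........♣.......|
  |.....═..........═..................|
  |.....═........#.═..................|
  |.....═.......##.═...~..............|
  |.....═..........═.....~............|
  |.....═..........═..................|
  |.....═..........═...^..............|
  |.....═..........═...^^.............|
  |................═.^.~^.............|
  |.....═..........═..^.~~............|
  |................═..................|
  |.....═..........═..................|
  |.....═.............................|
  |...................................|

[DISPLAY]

                                      
                                      
                                      
  ..................♣♣............#.. 
  .....═............♣................ 
  .....═♣...^............♣.♣.♣....... 
  .....═♣..^^.....═......♣♣.♣........ 
  .....═....^^....═..........♣....... 
  .....═..........═.................. 
  .....═........#.═.................. 
  .....═.......##.═...~.............. 
  .....═..........═.....~............ 
  .....═..........═@................. 
  .....═..........═...^.............. 
  .....═..........═...^^............. 
  ................═.^.~^............. 
  .....═..........═..^.~~............ 
  ................═.................. 
  .....═..........═.................. 
  .....═............................. 
  ................................... 
                                      
                                      
                                      


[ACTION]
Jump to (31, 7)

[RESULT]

                                      
                                      
                                      
                                      
                                      
......♣♣............#..               
......♣................               
...........♣.♣.♣.......               
....═......♣♣.♣........               
....═..........♣.......               
....═..................               
..#.═..................               
.##.═...~..........@...               
....═.....~............               
....═..................               
....═...^..............               
....═...^^.............               
....═.^.~^.............               
....═..^.~~............               
....═..................               
....═..................               
.......................               
.......................               
                                      


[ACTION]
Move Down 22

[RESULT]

....═..................               
..#.═..................               
.##.═...~..............               
....═.....~............               
....═..................               
....═...^..............               
....═...^^.............               
....═.^.~^.............               
....═..^.~~............               
....═..................               
....═..................               
.......................               
...................@...               
                                      
                                      
                                      
                                      
                                      
                                      
                                      
                                      
                                      
                                      
                                      


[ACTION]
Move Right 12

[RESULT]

.═..................                  
.═..................                  
.═...~..............                  
.═.....~............                  
.═..................                  
.═...^..............                  
.═...^^.............                  
.═.^.~^.............                  
.═..^.~~............                  
.═..................                  
.═..................                  
....................                  
...................@                  
                                      
                                      
                                      
                                      
                                      
                                      
                                      
                                      
                                      
                                      
                                      


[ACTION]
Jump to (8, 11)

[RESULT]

                                      
           ..................♣♣.......
           .....═............♣........
           .....═♣...^............♣.♣.
           .....═♣..^^.....═......♣♣.♣
           .....═....^^....═..........
           .....═..........═..........
           .....═........#.═..........
           .....═.......##.═...~......
           .....═..........═.....~....
           .....═..........═..........
           .....═..........═...^......
           .....═..@.......═...^^.....
           ................═.^.~^.....
           .....═..........═..^.~~....
           ................═..........
           .....═..........═..........
           .....═.....................
           ...........................
                                      
                                      
                                      
                                      
                                      


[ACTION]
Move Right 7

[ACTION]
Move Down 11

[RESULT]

    .....═..........═.................
    .....═........#.═.................
    .....═.......##.═...~.............
    .....═..........═.....~...........
    .....═..........═.................
    .....═..........═...^.............
    .....═..........═...^^............
    ................═.^.~^............
    .....═..........═..^.~~...........
    ................═.................
    .....═..........═.................
    .....═............................
    ...............@..................
                                      
                                      
                                      
                                      
                                      
                                      
                                      
                                      
                                      
                                      
                                      


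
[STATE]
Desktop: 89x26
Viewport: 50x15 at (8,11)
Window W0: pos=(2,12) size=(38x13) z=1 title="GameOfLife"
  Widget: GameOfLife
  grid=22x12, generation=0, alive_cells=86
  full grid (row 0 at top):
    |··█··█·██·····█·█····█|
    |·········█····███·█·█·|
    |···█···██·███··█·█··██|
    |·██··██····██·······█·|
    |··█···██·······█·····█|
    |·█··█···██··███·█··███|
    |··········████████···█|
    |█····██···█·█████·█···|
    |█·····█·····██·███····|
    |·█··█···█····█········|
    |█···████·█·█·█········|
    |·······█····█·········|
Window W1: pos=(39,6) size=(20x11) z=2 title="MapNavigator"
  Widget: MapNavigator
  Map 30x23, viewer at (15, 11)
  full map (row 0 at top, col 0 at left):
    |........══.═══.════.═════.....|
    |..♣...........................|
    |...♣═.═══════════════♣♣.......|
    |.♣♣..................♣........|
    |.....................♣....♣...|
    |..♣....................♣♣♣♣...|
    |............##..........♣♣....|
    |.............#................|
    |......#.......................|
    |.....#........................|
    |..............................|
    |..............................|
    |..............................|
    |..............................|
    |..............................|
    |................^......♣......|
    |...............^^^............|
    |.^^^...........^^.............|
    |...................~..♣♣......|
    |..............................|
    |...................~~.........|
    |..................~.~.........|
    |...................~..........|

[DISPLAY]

                               ┃..................
━━━━━━━━━━━━━━━━━━━━━━━━━━━━━━━┃.........@........
OfLife                         ┃..................
───────────────────────────────┃..................
0                              ┃..................
··██·███··█·█··██              ┗━━━━━━━━━━━━━━━━━━
██····██·······█·              ┃                  
·██·······█·····█              ┃                  
···██··███·█··███              ┃                  
·····████████···█              ┃                  
██···█·█████·█···              ┃                  
·█·····██·███····              ┃                  
···█····█········              ┃                  
━━━━━━━━━━━━━━━━━━━━━━━━━━━━━━━┛                  
                                                  


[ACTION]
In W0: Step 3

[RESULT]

                               ┃..................
━━━━━━━━━━━━━━━━━━━━━━━━━━━━━━━┃.........@........
OfLife                         ┃..................
───────────────────────────────┃..................
3                              ┃..................
·█····█···██····█              ┗━━━━━━━━━━━━━━━━━━
······█·····█··█·              ┃                  
·······█··██·····              ┃                  
███·█··█···██·█·█              ┃                  
··██···█····█····              ┃                  
█···███····█···█·              ┃                  
████··█·····█····              ┃                  
█·█····██········              ┃                  
━━━━━━━━━━━━━━━━━━━━━━━━━━━━━━━┛                  
                                                  


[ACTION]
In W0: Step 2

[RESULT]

                               ┃..................
━━━━━━━━━━━━━━━━━━━━━━━━━━━━━━━┃.........@........
OfLife                         ┃..................
───────────────────────────────┃..................
5                              ┃..................
·█········█······              ┗━━━━━━━━━━━━━━━━━━
·█·········██····              ┃                  
·██··█···█···██··              ┃                  
··█·····██·······              ┃                  
··██··········█··              ┃                  
█·█·█··█···███···              ┃                  
█··██············              ┃                  
█···███·█········              ┃                  
━━━━━━━━━━━━━━━━━━━━━━━━━━━━━━━┛                  
                                                  


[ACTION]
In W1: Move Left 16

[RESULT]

                               ┃         .........
━━━━━━━━━━━━━━━━━━━━━━━━━━━━━━━┃         @........
OfLife                         ┃         .........
───────────────────────────────┃         .........
5                              ┃         .........
·█········█······              ┗━━━━━━━━━━━━━━━━━━
·█·········██····              ┃                  
·██··█···█···██··              ┃                  
··█·····██·······              ┃                  
··██··········█··              ┃                  
█·█·█··█···███···              ┃                  
█··██············              ┃                  
█···███·█········              ┃                  
━━━━━━━━━━━━━━━━━━━━━━━━━━━━━━━┛                  
                                                  


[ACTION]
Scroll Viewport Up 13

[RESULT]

                                                  
                                                  
                                                  
                                                  
                                                  
                                                  
                               ┏━━━━━━━━━━━━━━━━━━
                               ┃ MapNavigator     
                               ┠──────────────────
                               ┃         ......#..
                               ┃         .....#...
                               ┃         .........
━━━━━━━━━━━━━━━━━━━━━━━━━━━━━━━┃         @........
OfLife                         ┃         .........
───────────────────────────────┃         .........


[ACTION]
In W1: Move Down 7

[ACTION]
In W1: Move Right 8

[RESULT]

                                                  
                                                  
                                                  
                                                  
                                                  
                                                  
                               ┏━━━━━━━━━━━━━━━━━━
                               ┃ MapNavigator     
                               ┠──────────────────
                               ┃ ................^
                               ┃ ...............^^
                               ┃ .^^^...........^^
━━━━━━━━━━━━━━━━━━━━━━━━━━━━━━━┃ ........@........
OfLife                         ┃ .................
───────────────────────────────┃ .................
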